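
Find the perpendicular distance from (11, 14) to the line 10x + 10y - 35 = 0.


|10*11 + 10*14 - 35| = |215| = 215
sqrt(100 + 100) = sqrt(200) = 14.1421
d = 215/sqrt(200) = 15.2028

15.2028


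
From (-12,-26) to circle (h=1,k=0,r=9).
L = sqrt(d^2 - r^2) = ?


d = sqrt((-12-1)^2 + (-26-0)^2) = sqrt(169+676) = 29.0689
L = sqrt(845.0000 - 81) = sqrt(764.0000) = 27.6405

27.6405


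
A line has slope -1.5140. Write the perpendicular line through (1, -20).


Perpendicular slope = -1/m1 = -1/(-1.5140) = 0.6605
b2 = y0 - m2*x0 = -20 + 1/(-1.5140) = -20 - 0.6605 = -20.6605

y = 0.6605x - 20.6605


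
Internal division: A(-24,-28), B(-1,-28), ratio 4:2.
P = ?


Px = (4*(-1) + 2*(-24))/6 = -52/6 = -8.6667
Py = (4*(-28) + 2*(-28))/6 = -168/6 = -28.0000

P = (-8.6667, -28.0000)


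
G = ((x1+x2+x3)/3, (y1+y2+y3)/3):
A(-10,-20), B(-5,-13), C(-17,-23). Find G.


Gx = (-10- 5- 17)/3 = -32/3 = -10.6667
Gy = (-20- 13- 23)/3 = -56/3 = -18.6667

G = (-10.6667, -18.6667)


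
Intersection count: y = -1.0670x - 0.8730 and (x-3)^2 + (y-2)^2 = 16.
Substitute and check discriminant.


Substitute y = -1.0670x - 0.8730: (x-3)^2 + (-1.0670x- 0.8730-2)^2 = 16
Expand to Ax^2 + Bx + C = 0, where b-k = -2.873
A = 1+m^2 = 2.138489
B = 2(m(b-k) - h) = 2(-1.0670*(-2.873) - 3) = 0.130982
C = h^2 + (b-k)^2 - r^2 = 9 + 8.254129 - 16 = 1.254129
disc = B^2-4AC = 0.0172 - 10.7278 = -10.7106
disc < 0

0 intersection points


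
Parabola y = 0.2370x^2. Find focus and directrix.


a = 0.2370
1/(4a) = 1.0549
Focus = (0, 1.0549)
Directrix: y = -1.0549

Focus = (0, 1.0549), Directrix: y = -1.0549


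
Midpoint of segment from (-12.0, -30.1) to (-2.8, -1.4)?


Mx = (-12.0 - 2.8)/2 = -14.8/2 = -7.4000
My = (-30.1 - 1.4)/2 = -31.5/2 = -15.7500

(-7.4000, -15.7500)


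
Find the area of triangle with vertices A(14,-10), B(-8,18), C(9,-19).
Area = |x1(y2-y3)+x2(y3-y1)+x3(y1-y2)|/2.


14*(18+ 19) = 518
-8*(-19+ 10) = 72
9*(-10-18) = -252
sum = 338
Area = |338|/2 = 169.0000

169.0000 sq units


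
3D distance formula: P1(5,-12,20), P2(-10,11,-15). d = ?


dx=-15, dy=23, dz=-35
d = sqrt(225+529+1225) = sqrt(1979) = 44.4860

44.4860


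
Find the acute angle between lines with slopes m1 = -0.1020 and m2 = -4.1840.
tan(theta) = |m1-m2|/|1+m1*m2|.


m1-m2 = 4.082
1+m1*m2 = 1.426768
tan(theta) = |4.082/1.426768| = 2.861012
theta = arctan(|4.082/1.426768|) = 70.7341 degrees (acute angle)

70.7341 degrees


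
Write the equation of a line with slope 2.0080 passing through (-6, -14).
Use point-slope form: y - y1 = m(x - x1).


y + 14 = 2.0080(x + 6)
y = 2.0080x - 14 - 2.0080*(-6)
y = 2.0080x - 1.9520

y = 2.0080x - 1.9520


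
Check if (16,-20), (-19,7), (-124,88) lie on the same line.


16*(7-88) - 19*(88+ 20) - 124*(-20-7)
= -1296 - 2052 + 3348 = 0

Yes, collinear (determinant = 0)


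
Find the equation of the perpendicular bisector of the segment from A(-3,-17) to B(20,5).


Midpoint = (8.5, -6)
Slope of AB = dy/dx = 22/23 = 0.9565
Perp slope = -dx/dy = -23/22 = -1.0455
b = My - (perp slope)*Mx = -6 + (23*8.5)/22 = -6 + 8.8864 = 2.8864

y = -1.0455x + 2.8864


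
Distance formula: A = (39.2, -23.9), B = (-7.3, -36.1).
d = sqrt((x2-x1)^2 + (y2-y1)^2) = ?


dx = -7.3 - 39.2 = -46.5
dy = -36.1 + 23.9 = -12.2
d = sqrt(2162.25 + 148.84) = sqrt(2311.09) = 48.0738

48.0738


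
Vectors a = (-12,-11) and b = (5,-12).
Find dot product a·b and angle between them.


a·b = -12*5 - 11*(-12) = -60 + 132 = 72
|a| = sqrt(144+121) = 16.2788
|b| = sqrt(25+144) = 13.0000
cos(theta) = 72/(sqrt(265)*sqrt(169)) = 72/sqrt(44785) = 0.340225
theta = arccos(72/sqrt(44785)) = 70.1094 degrees

a·b = 72, theta = 70.1094 deg


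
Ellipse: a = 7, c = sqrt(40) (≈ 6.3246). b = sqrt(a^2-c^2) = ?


b^2 = 7^2 - (sqrt(40))^2 = 49 - 40 = 9
b = sqrt(9) = 3

b = 3


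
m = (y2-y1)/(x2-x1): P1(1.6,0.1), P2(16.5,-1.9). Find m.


dy = -1.9 - 0.1 = -2.0
dx = 16.5 - 1.6 = 14.9
m = -2.0/14.9 = -0.1342

m = -0.1342


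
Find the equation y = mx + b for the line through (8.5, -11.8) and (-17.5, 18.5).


m = (30.3)/(-26.0) = -1.1654
b = y1 - m*x1 = -11.8 - (30.3*8.5)/(-26.0) = -11.8 + 9.9058 = -1.8942

y = -1.1654x - 1.8942


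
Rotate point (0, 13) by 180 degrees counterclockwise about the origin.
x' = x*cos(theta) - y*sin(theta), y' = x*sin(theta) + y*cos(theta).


cos(180) = -1, sin(180) = 0
x' = 0*(-1) - 13*0 = 0
y' = 0*0 + 13*(-1) = -13

(0, -13)


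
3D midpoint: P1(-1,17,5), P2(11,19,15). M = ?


Mx = (-1+11)/2 = 5.0000
My = (17+19)/2 = 18.0000
Mz = (5+15)/2 = 10.0000

M = (5.0000, 18.0000, 10.0000)


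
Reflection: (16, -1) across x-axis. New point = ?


Reflection rule for x-axis: (x, -y)
(16, -1) -> (16, 1)

(16, 1)


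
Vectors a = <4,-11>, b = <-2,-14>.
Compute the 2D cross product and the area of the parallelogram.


cross = 4*(-14) + 11*(-2) = -56 - 22 = -78
Parallelogram area = |-78| = 78

cross = -78, parallelogram area = 78


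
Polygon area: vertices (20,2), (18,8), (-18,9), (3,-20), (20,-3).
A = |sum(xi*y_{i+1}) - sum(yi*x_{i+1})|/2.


sum(xi*y_{i+1}) = 20*8 + 18*9 - 18*(-20) + 3*(-3) + 20*2 = 713
sum(yi*x_{i+1}) = 2*18 + 8*(-18) + 9*3 - 20*20 - 3*20 = -541
Area = |713 + 541|/2 = 1254/2 = 627.0000

627.0000 sq units


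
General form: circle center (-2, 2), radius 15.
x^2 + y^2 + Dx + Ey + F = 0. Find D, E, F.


(x+ 2)^2 + (y-2)^2 = 15^2
D = -2h = 4, E = -2k = -4
F = h^2+k^2-r^2 = 4+4-225 = -217

D = 4, E = -4, F = -217


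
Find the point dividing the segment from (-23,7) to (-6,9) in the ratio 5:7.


Px = (5*(-6) + 7*(-23))/12 = -191/12 = -15.9167
Py = (5*9 + 7*7)/12 = 94/12 = 7.8333

P = (-15.9167, 7.8333)


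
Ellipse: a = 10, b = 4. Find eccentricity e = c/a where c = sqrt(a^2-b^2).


c = sqrt(100-16) = sqrt(84) = 9.1652
e = c/a = sqrt(84)/10 = 0.9165

e = 0.9165


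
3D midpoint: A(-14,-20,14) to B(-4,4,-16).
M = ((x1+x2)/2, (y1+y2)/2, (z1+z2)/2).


Mx = (-14- 4)/2 = -9.0000
My = (-20+4)/2 = -8.0000
Mz = (14- 16)/2 = -1.0000

M = (-9.0000, -8.0000, -1.0000)


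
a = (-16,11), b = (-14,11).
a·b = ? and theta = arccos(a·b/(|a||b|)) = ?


a·b = -16*(-14) + 11*11 = 224 + 121 = 345
|a| = sqrt(256+121) = 19.4165
|b| = sqrt(196+121) = 17.8045
cos(theta) = 345/(sqrt(377)*sqrt(317)) = 345/sqrt(119509) = 0.997973
theta = arccos(345/sqrt(119509)) = 3.6487 degrees

a·b = 345, theta = 3.6487 deg


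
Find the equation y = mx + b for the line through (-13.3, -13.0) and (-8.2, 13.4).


m = (26.4)/(5.1) = 5.1765
b = y1 - m*x1 = -13.0 - (26.4*(-13.3))/(5.1) = -13.0 + 68.8471 = 55.8471

y = 5.1765x + 55.8471


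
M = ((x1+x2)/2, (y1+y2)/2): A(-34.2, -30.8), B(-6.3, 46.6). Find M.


Mx = (-34.2 - 6.3)/2 = -40.5/2 = -20.2500
My = (-30.8 + 46.6)/2 = 15.8/2 = 7.9000

(-20.2500, 7.9000)


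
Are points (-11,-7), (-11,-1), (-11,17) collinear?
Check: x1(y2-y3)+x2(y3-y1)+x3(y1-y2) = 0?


-11*(-1-17) - 11*(17+ 7) - 11*(-7+ 1)
= 198 - 264 + 66 = 0

Yes, collinear (determinant = 0)


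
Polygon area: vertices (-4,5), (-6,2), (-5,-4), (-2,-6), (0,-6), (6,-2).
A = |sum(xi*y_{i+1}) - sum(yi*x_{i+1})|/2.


sum(xi*y_{i+1}) = -4*2 - 6*(-4) - 5*(-6) - 2*(-6) + 0*(-2) + 6*5 = 88
sum(yi*x_{i+1}) = 5*(-6) + 2*(-5) - 4*(-2) - 6*0 - 6*6 - 2*(-4) = -60
Area = |88 + 60|/2 = 148/2 = 74.0000

74.0000 sq units


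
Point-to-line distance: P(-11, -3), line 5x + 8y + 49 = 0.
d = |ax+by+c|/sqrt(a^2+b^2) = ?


|5*(-11) + 8*(-3) + 49| = |-30| = 30
sqrt(25 + 64) = sqrt(89) = 9.4340
d = 30/sqrt(89) = 3.1800

3.1800


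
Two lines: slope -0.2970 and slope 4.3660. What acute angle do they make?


m1-m2 = -4.663
1+m1*m2 = -0.296702
tan(theta) = |-4.663/(-0.296702)| = 15.716106
theta = arctan(|-4.663/(-0.296702)|) = 86.3592 degrees (acute angle)

86.3592 degrees


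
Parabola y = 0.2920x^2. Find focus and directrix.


a = 0.2920
1/(4a) = 0.8562
Focus = (0, 0.8562)
Directrix: y = -0.8562

Focus = (0, 0.8562), Directrix: y = -0.8562


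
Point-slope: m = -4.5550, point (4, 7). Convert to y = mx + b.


y - 7 = -4.5550(x - 4)
y = -4.5550x + 7 + 4.5550*4
y = -4.5550x + 25.2200

y = -4.5550x + 25.2200


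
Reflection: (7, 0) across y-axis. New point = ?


Reflection rule for y-axis: (-x, y)
(7, 0) -> (-7, 0)

(-7, 0)


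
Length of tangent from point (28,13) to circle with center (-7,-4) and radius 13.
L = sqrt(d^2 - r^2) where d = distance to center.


d = sqrt((28+ 7)^2 + (13+ 4)^2) = sqrt(1225+289) = 38.9102
L = sqrt(1514.0000 - 169) = sqrt(1345.0000) = 36.6742

36.6742


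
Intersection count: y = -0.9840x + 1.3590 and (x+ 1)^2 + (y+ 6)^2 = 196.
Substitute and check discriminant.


Substitute y = -0.9840x + 1.3590: (x+ 1)^2 + (-0.9840x+1.3590+ 6)^2 = 196
Expand to Ax^2 + Bx + C = 0, where b-k = 7.359
A = 1+m^2 = 1.968256
B = 2(m(b-k) - h) = 2(-0.9840*7.359 + 1) = -12.482512
C = h^2 + (b-k)^2 - r^2 = 1 + 54.154881 - 196 = -140.845119
disc = B^2-4AC = 155.8131 + 1108.8770 = 1264.6901
disc > 0

2 intersection points


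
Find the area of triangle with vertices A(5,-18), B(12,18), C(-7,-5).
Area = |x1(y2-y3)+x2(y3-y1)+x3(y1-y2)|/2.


5*(18+ 5) = 115
12*(-5+ 18) = 156
-7*(-18-18) = 252
sum = 523
Area = |523|/2 = 261.5000

261.5000 sq units


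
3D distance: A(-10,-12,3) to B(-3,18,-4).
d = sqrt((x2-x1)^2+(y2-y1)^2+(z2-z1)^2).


dx=7, dy=30, dz=-7
d = sqrt(49+900+49) = sqrt(998) = 31.5911

31.5911


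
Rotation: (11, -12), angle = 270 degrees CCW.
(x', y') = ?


cos(270) = 0, sin(270) = -1
x' = 11*0 + 12*(-1) = -12
y' = 11*(-1) - 12*0 = -11

(-12, -11)


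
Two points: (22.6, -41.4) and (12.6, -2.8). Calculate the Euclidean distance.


dx = 12.6 - 22.6 = -10
dy = -2.8 + 41.4 = 38.6
d = sqrt(100 + 1489.96) = sqrt(1589.96) = 39.8743

39.8743


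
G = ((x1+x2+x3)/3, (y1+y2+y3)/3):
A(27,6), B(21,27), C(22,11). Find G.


Gx = (27+21+22)/3 = 70/3 = 23.3333
Gy = (6+27+11)/3 = 44/3 = 14.6667

G = (23.3333, 14.6667)


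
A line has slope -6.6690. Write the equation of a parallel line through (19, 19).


Parallel lines have equal slopes.
m2 = -6.6690
b2 = 19 + 6.6690*19 = 145.7110

y = -6.6690x + 145.7110


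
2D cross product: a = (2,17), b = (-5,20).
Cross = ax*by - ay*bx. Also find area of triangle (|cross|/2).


cross = 2*20 - 17*(-5) = 40 + 85 = 125
Triangle area = |125|/2 = 125/2 = 62.5000

cross = 125, triangle area = 62.5000


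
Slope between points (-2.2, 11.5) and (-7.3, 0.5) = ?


dy = 0.5 - 11.5 = -11.0
dx = -7.3 + 2.2 = -5.1
m = -11.0/(-5.1) = 2.1569

m = 2.1569


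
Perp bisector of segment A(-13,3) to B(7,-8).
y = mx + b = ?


Midpoint = (-3, -2.5)
Slope of AB = dy/dx = -11/20 = -0.5500
Perp slope = -dx/dy = 20/11 = 1.8182
b = My - (perp slope)*Mx = -2.5 + (20*(-3))/(-11) = -2.5 + 5.4545 = 2.9545

y = 1.8182x + 2.9545


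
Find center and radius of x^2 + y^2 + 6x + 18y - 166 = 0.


h = -D/2 = -6/2 = -3
k = -E/2 = -18/2 = -9
r^2 = h^2 + k^2 - F = 9 + 81 + 166 = 256
r = 16

Center (-3, -9), radius = 16


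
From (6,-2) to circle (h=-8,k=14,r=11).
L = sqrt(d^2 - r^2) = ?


d = sqrt((6+ 8)^2 + (-2-14)^2) = sqrt(196+256) = 21.2603
L = sqrt(452.0000 - 121) = sqrt(331.0000) = 18.1934

18.1934


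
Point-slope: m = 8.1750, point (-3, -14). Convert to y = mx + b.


y + 14 = 8.1750(x + 3)
y = 8.1750x - 14 - 8.1750*(-3)
y = 8.1750x + 10.5250

y = 8.1750x + 10.5250


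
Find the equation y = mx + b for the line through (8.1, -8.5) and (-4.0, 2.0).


m = (10.5)/(-12.1) = -0.8678
b = y1 - m*x1 = -8.5 - (10.5*8.1)/(-12.1) = -8.5 + 7.0289 = -1.4711

y = -0.8678x - 1.4711


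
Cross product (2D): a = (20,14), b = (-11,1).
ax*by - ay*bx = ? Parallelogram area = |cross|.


cross = 20*1 - 14*(-11) = 20 + 154 = 174
Parallelogram area = |174| = 174

cross = 174, parallelogram area = 174


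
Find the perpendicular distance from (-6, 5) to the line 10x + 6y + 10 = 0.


|10*(-6) + 6*5 + 10| = |-20| = 20
sqrt(100 + 36) = sqrt(136) = 11.6619
d = 20/sqrt(136) = 1.7150

1.7150


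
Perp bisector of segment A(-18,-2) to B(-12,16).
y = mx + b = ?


Midpoint = (-15, 7)
Slope of AB = dy/dx = 18/6 = 3.0000
Perp slope = -dx/dy = -6/18 = -0.3333
b = My - (perp slope)*Mx = 7 + (6*(-15))/18 = 7 - 5.0000 = 2.0000

y = -0.3333x + 2.0000


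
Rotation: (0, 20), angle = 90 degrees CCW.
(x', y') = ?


cos(90) = 0, sin(90) = 1
x' = 0*0 - 20*1 = -20
y' = 0*1 + 20*0 = 0

(-20, 0)


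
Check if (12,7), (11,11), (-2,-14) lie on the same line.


12*(11+ 14) + 11*(-14-7) - 2*(7-11)
= 300 - 231 + 8 = 77

No, not collinear (determinant = 77)


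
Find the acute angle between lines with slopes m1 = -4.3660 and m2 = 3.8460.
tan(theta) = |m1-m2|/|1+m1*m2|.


m1-m2 = -8.212
1+m1*m2 = -15.791636
tan(theta) = |-8.212/(-15.791636)| = 0.520022
theta = arctan(|-8.212/(-15.791636)|) = 27.4754 degrees (acute angle)

27.4754 degrees


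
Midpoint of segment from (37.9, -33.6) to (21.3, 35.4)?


Mx = (37.9 + 21.3)/2 = 59.2/2 = 29.6000
My = (-33.6 + 35.4)/2 = 1.8/2 = 0.9000

(29.6000, 0.9000)


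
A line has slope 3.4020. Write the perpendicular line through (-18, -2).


Perpendicular slope = -1/m1 = -1/3.4020 = -0.2939
b2 = y0 - m2*x0 = -2 - 18/3.4020 = -2 - 5.2910 = -7.2910

y = -0.2939x - 7.2910


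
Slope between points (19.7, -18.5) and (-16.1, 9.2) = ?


dy = 9.2 + 18.5 = 27.7
dx = -16.1 - 19.7 = -35.8
m = 27.7/(-35.8) = -0.7737

m = -0.7737


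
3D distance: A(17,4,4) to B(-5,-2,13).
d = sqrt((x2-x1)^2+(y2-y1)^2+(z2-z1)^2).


dx=-22, dy=-6, dz=9
d = sqrt(484+36+81) = sqrt(601) = 24.5153

24.5153


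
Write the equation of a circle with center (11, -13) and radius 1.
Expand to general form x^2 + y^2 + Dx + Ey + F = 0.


(x-11)^2 + (y+ 13)^2 = 1^2
D = -2h = -22, E = -2k = 26
F = h^2+k^2-r^2 = 121+169-1 = 289

x^2 + y^2 - 22x + 26y + 289 = 0


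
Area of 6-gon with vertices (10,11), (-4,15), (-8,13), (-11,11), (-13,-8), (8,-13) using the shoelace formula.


sum(xi*y_{i+1}) = 10*15 - 4*13 - 8*11 - 11*(-8) - 13*(-13) + 8*11 = 355
sum(yi*x_{i+1}) = 11*(-4) + 15*(-8) + 13*(-11) + 11*(-13) - 8*8 - 13*10 = -644
Area = |355 + 644|/2 = 999/2 = 499.5000

499.5000 sq units


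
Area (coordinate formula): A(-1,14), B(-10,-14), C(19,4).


-1*(-14-4) = 18
-10*(4-14) = 100
19*(14+ 14) = 532
sum = 650
Area = |650|/2 = 325.0000

325.0000 sq units


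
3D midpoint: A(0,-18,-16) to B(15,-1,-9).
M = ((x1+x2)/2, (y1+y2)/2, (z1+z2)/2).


Mx = (0+15)/2 = 7.5000
My = (-18- 1)/2 = -9.5000
Mz = (-16- 9)/2 = -12.5000

M = (7.5000, -9.5000, -12.5000)


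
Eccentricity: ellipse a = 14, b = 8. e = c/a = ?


c = sqrt(196-64) = sqrt(132) = 11.4891
e = c/a = sqrt(132)/14 = 0.8207

e = 0.8207


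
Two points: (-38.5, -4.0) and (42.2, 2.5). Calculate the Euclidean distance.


dx = 42.2 + 38.5 = 80.7
dy = 2.5 + 4.0 = 6.5
d = sqrt(6512.49 + 42.25) = sqrt(6554.74) = 80.9613

80.9613


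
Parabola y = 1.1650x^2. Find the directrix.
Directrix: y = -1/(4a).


a = 1.1650
1/(4a) = 0.2146
directrix: y = -0.2146 = -0.2146

y = -0.2146


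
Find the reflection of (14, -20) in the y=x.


Reflection rule for y=x: (y, x)
(14, -20) -> (-20, 14)

(-20, 14)


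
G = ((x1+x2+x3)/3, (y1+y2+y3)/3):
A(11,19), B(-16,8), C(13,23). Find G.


Gx = (11- 16+13)/3 = 8/3 = 2.6667
Gy = (19+8+23)/3 = 50/3 = 16.6667

G = (2.6667, 16.6667)


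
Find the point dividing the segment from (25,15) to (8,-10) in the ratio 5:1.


Px = (5*8 + 1*25)/6 = 65/6 = 10.8333
Py = (5*(-10) + 1*15)/6 = -35/6 = -5.8333

P = (10.8333, -5.8333)


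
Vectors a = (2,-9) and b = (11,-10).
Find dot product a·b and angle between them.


a·b = 2*11 - 9*(-10) = 22 + 90 = 112
|a| = sqrt(4+81) = 9.2195
|b| = sqrt(121+100) = 14.8661
cos(theta) = 112/(sqrt(85)*sqrt(221)) = 112/sqrt(18785) = 0.817170
theta = arccos(112/sqrt(18785)) = 35.1975 degrees

a·b = 112, theta = 35.1975 deg


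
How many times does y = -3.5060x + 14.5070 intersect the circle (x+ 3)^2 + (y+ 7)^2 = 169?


Substitute y = -3.5060x + 14.5070: (x+ 3)^2 + (-3.5060x+14.5070+ 7)^2 = 169
Expand to Ax^2 + Bx + C = 0, where b-k = 21.507
A = 1+m^2 = 13.292036
B = 2(m(b-k) - h) = 2(-3.5060*21.507 + 3) = -144.807084
C = h^2 + (b-k)^2 - r^2 = 9 + 462.551049 - 169 = 302.551049
disc = B^2-4AC = 20969.0916 - 16086.0777 = 4883.0139
disc > 0

2 intersection points


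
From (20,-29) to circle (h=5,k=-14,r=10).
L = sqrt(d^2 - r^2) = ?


d = sqrt((20-5)^2 + (-29+ 14)^2) = sqrt(225+225) = 21.2132
L = sqrt(450.0000 - 100) = sqrt(350.0000) = 18.7083

18.7083


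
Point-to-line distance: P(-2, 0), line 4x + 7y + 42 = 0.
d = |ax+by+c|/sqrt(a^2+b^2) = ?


|4*(-2) + 7*0 + 42| = |34| = 34
sqrt(16 + 49) = sqrt(65) = 8.0623
d = 34/sqrt(65) = 4.2172

4.2172


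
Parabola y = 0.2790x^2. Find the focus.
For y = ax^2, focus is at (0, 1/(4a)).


a = 0.2790
4a = 1.1160
focus = (0, 1/1.1160) = (0, 0.8961)

Focus = (0, 0.8961)


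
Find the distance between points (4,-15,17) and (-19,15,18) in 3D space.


dx=-23, dy=30, dz=1
d = sqrt(529+900+1) = sqrt(1430) = 37.8153

37.8153


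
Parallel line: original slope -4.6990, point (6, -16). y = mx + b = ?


Parallel lines have equal slopes.
m2 = -4.6990
b2 = -16 + 4.6990*6 = 12.1940

y = -4.6990x + 12.1940


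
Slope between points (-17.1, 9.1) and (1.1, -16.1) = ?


dy = -16.1 - 9.1 = -25.2
dx = 1.1 + 17.1 = 18.2
m = -25.2/18.2 = -1.3846

m = -1.3846


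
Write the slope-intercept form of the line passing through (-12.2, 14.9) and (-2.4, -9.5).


m = (-24.4)/(9.8) = -2.4898
b = y1 - m*x1 = 14.9 - (-24.4*(-12.2))/(9.8) = 14.9 - 30.3755 = -15.4755

y = -2.4898x - 15.4755


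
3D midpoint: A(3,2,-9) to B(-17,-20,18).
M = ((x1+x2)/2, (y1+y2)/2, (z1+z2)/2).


Mx = (3- 17)/2 = -7.0000
My = (2- 20)/2 = -9.0000
Mz = (-9+18)/2 = 4.5000

M = (-7.0000, -9.0000, 4.5000)


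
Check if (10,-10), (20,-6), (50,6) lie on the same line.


10*(-6-6) + 20*(6+ 10) + 50*(-10+ 6)
= -120 + 320 - 200 = 0

Yes, collinear (determinant = 0)


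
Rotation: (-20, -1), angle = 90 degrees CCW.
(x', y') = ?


cos(90) = 0, sin(90) = 1
x' = -20*0 + 1*1 = 1
y' = -20*1 - 1*0 = -20

(1, -20)


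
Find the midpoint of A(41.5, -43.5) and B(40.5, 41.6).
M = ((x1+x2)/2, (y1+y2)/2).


Mx = (41.5 + 40.5)/2 = 82.0/2 = 41.0000
My = (-43.5 + 41.6)/2 = -1.9/2 = -0.9500

(41.0000, -0.9500)


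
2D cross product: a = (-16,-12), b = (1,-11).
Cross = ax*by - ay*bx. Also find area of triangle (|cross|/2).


cross = -16*(-11) + 12*1 = 176 + 12 = 188
Triangle area = |188|/2 = 188/2 = 94.0000

cross = 188, triangle area = 94.0000


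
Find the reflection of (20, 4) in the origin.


Reflection rule for origin: (-x, -y)
(20, 4) -> (-20, -4)

(-20, -4)


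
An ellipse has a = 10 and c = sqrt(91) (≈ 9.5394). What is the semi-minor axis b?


b^2 = 10^2 - (sqrt(91))^2 = 100 - 91 = 9
b = sqrt(9) = 3

b = 3


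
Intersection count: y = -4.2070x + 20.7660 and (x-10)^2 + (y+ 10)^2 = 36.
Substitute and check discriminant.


Substitute y = -4.2070x + 20.7660: (x-10)^2 + (-4.2070x+20.7660+ 10)^2 = 36
Expand to Ax^2 + Bx + C = 0, where b-k = 30.766
A = 1+m^2 = 18.698849
B = 2(m(b-k) - h) = 2(-4.2070*30.766 - 10) = -278.865124
C = h^2 + (b-k)^2 - r^2 = 100 + 946.546756 - 36 = 1010.546756
disc = B^2-4AC = 77765.7574 - 75584.2448 = 2181.5126
disc > 0

2 intersection points


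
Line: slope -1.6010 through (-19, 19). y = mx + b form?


y - 19 = -1.6010(x + 19)
y = -1.6010x + 19 + 1.6010*(-19)
y = -1.6010x - 11.4190

y = -1.6010x - 11.4190


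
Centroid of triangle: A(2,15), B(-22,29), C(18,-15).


Gx = (2- 22+18)/3 = -2/3 = -0.6667
Gy = (15+29- 15)/3 = 29/3 = 9.6667

G = (-0.6667, 9.6667)


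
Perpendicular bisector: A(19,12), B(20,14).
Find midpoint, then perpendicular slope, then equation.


Midpoint = (19.5, 13)
Slope of AB = dy/dx = 2/1 = 2.0000
Perp slope = -dx/dy = -1/2 = -0.5000
b = My - (perp slope)*Mx = 13 + (1*19.5)/2 = 13 + 9.7500 = 22.7500

y = -0.5000x + 22.7500


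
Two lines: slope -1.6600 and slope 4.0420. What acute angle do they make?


m1-m2 = -5.702
1+m1*m2 = -5.70972
tan(theta) = |-5.702/(-5.70972)| = 0.998648
theta = arctan(|-5.702/(-5.70972)|) = 44.9612 degrees (acute angle)

44.9612 degrees


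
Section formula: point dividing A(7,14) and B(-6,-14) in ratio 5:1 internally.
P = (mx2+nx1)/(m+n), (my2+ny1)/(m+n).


Px = (5*(-6) + 1*7)/6 = -23/6 = -3.8333
Py = (5*(-14) + 1*14)/6 = -56/6 = -9.3333

P = (-3.8333, -9.3333)


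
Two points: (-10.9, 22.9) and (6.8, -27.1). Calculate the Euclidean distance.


dx = 6.8 + 10.9 = 17.7
dy = -27.1 - 22.9 = -50.0
d = sqrt(313.29 + 2500.0) = sqrt(2813.29) = 53.0405

53.0405


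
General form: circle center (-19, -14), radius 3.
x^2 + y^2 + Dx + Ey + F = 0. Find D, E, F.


(x+ 19)^2 + (y+ 14)^2 = 3^2
D = -2h = 38, E = -2k = 28
F = h^2+k^2-r^2 = 361+196-9 = 548

D = 38, E = 28, F = 548


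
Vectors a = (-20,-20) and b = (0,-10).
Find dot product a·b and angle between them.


a·b = -20*0 - 20*(-10) = 0 + 200 = 200
|a| = sqrt(400+400) = 28.2843
|b| = sqrt(0+100) = 10.0000
cos(theta) = 200/(sqrt(800)*sqrt(100)) = 200/sqrt(80000) = 0.707107
theta = arccos(200/sqrt(80000)) = 45.0000 degrees

a·b = 200, theta = 45.0000 deg


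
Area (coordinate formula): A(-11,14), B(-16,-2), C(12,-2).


-11*(-2+ 2) = 0
-16*(-2-14) = 256
12*(14+ 2) = 192
sum = 448
Area = |448|/2 = 224.0000

224.0000 sq units


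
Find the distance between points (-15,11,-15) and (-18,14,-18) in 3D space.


dx=-3, dy=3, dz=-3
d = sqrt(9+9+9) = sqrt(27) = 5.1962

5.1962


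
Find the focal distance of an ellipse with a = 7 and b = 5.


c^2 = 7^2 - 5^2 = 49 - 25 = 24
c = sqrt(24) = 4.8990

c = 4.8990


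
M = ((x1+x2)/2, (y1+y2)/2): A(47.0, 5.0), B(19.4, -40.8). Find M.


Mx = (47.0 + 19.4)/2 = 66.4/2 = 33.2000
My = (5.0 - 40.8)/2 = -35.8/2 = -17.9000

(33.2000, -17.9000)


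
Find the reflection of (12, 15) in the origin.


Reflection rule for origin: (-x, -y)
(12, 15) -> (-12, -15)

(-12, -15)


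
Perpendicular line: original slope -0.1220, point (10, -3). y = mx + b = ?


Perpendicular slope = -1/m1 = -1/(-0.1220) = 8.1967
b2 = y0 - m2*x0 = -3 + 10/(-0.1220) = -3 - 81.9672 = -84.9672

y = 8.1967x - 84.9672


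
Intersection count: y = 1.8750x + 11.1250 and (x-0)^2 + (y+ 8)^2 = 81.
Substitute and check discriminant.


Substitute y = 1.8750x + 11.1250: (x-0)^2 + (1.8750x+11.1250+ 8)^2 = 81
Expand to Ax^2 + Bx + C = 0, where b-k = 19.125
A = 1+m^2 = 4.515625
B = 2(m(b-k) - h) = 2(1.8750*19.125 - 0) = 71.71875
C = h^2 + (b-k)^2 - r^2 = 0 + 365.765625 - 81 = 284.765625
disc = B^2-4AC = 5143.5791 - 5143.5791 = 0
disc = 0

1 intersection point (tangent)


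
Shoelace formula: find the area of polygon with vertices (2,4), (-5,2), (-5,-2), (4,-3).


sum(xi*y_{i+1}) = 2*2 - 5*(-2) - 5*(-3) + 4*4 = 45
sum(yi*x_{i+1}) = 4*(-5) + 2*(-5) - 2*4 - 3*2 = -44
Area = |45 + 44|/2 = 89/2 = 44.5000

44.5000 sq units


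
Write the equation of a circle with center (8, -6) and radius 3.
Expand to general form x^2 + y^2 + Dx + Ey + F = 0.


(x-8)^2 + (y+ 6)^2 = 3^2
D = -2h = -16, E = -2k = 12
F = h^2+k^2-r^2 = 64+36-9 = 91

x^2 + y^2 - 16x + 12y + 91 = 0


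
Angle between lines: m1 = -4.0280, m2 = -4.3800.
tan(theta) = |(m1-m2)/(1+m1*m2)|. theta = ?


m1-m2 = 0.352
1+m1*m2 = 18.64264
tan(theta) = |0.352/18.64264| = 0.018881
theta = arctan(|0.352/18.64264|) = 1.0817 degrees (acute angle)

1.0817 degrees


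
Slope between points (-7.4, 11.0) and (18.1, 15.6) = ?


dy = 15.6 - 11.0 = 4.6
dx = 18.1 + 7.4 = 25.5
m = 4.6/25.5 = 0.1804

m = 0.1804


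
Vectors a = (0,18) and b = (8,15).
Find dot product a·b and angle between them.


a·b = 0*8 + 18*15 = 0 + 270 = 270
|a| = sqrt(0+324) = 18.0000
|b| = sqrt(64+225) = 17.0000
cos(theta) = 270/(sqrt(324)*sqrt(289)) = 270/sqrt(93636) = 0.882353
theta = arccos(270/sqrt(93636)) = 28.0725 degrees

a·b = 270, theta = 28.0725 deg


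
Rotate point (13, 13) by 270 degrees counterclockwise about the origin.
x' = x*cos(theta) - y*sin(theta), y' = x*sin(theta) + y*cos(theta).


cos(270) = 0, sin(270) = -1
x' = 13*0 - 13*(-1) = 13
y' = 13*(-1) + 13*0 = -13

(13, -13)


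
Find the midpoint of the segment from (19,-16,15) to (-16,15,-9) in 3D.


Mx = (19- 16)/2 = 1.5000
My = (-16+15)/2 = -0.5000
Mz = (15- 9)/2 = 3.0000

M = (1.5000, -0.5000, 3.0000)


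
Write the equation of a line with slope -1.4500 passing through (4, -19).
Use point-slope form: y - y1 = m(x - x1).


y + 19 = -1.4500(x - 4)
y = -1.4500x - 19 + 1.4500*4
y = -1.4500x - 13.2000

y = -1.4500x - 13.2000


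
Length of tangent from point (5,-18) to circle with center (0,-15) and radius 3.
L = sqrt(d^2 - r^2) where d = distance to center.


d = sqrt((5-0)^2 + (-18+ 15)^2) = sqrt(25+9) = 5.8310
L = sqrt(34.0000 - 9) = sqrt(25.0000) = 5.0000

5.0000


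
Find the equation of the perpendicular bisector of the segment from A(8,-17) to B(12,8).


Midpoint = (10, -4.5)
Slope of AB = dy/dx = 25/4 = 6.2500
Perp slope = -dx/dy = -4/25 = -0.1600
b = My - (perp slope)*Mx = -4.5 + (4*10)/25 = -4.5 + 1.6000 = -2.9000

y = -0.1600x - 2.9000


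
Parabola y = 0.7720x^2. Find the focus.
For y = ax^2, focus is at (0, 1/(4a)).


a = 0.7720
4a = 3.0880
focus = (0, 1/3.0880) = (0, 0.3238)

Focus = (0, 0.3238)


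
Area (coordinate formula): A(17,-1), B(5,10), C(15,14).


17*(10-14) = -68
5*(14+ 1) = 75
15*(-1-10) = -165
sum = -158
Area = |-158|/2 = 79.0000

79.0000 sq units


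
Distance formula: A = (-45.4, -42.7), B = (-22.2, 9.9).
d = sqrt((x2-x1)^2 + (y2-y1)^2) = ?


dx = -22.2 + 45.4 = 23.2
dy = 9.9 + 42.7 = 52.6
d = sqrt(538.24 + 2766.76) = sqrt(3305.0) = 57.4891

57.4891


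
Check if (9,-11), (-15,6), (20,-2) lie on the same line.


9*(6+ 2) - 15*(-2+ 11) + 20*(-11-6)
= 72 - 135 - 340 = -403

No, not collinear (determinant = -403)


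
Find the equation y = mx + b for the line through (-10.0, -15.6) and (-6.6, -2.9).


m = (12.7)/(3.4) = 3.7353
b = y1 - m*x1 = -15.6 - (12.7*(-10.0))/(3.4) = -15.6 + 37.3529 = 21.7529

y = 3.7353x + 21.7529


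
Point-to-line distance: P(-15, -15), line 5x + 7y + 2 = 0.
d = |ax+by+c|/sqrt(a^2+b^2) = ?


|5*(-15) + 7*(-15) + 2| = |-178| = 178
sqrt(25 + 49) = sqrt(74) = 8.6023
d = 178/sqrt(74) = 20.6921

20.6921


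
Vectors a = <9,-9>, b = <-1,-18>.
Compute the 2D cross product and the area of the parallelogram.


cross = 9*(-18) + 9*(-1) = -162 - 9 = -171
Parallelogram area = |-171| = 171

cross = -171, parallelogram area = 171


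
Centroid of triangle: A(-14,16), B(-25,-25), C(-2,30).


Gx = (-14- 25- 2)/3 = -41/3 = -13.6667
Gy = (16- 25+30)/3 = 21/3 = 7.0000

G = (-13.6667, 7.0000)


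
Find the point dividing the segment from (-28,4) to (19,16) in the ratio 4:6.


Px = (4*19 + 6*(-28))/10 = -92/10 = -9.2000
Py = (4*16 + 6*4)/10 = 88/10 = 8.8000

P = (-9.2000, 8.8000)


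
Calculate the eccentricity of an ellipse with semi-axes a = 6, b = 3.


c = sqrt(36-9) = sqrt(27) = 5.1962
e = c/a = sqrt(27)/6 = 0.8660

e = 0.8660


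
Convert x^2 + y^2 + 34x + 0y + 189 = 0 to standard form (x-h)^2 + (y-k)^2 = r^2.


h = -D/2 = -34/2 = -17
k = -E/2 = 0/2 = 0
r^2 = h^2 + k^2 - F = 289 + 0 - 189 = 100
r = 10

Center (-17, 0), radius = 10


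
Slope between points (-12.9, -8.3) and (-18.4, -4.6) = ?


dy = -4.6 + 8.3 = 3.7
dx = -18.4 + 12.9 = -5.5
m = 3.7/(-5.5) = -0.6727

m = -0.6727


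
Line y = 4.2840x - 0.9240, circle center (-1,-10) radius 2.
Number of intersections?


Substitute y = 4.2840x - 0.9240: (x+ 1)^2 + (4.2840x- 0.9240+ 10)^2 = 4
Expand to Ax^2 + Bx + C = 0, where b-k = 9.076
A = 1+m^2 = 19.352656
B = 2(m(b-k) - h) = 2(4.2840*9.076 + 1) = 79.763168
C = h^2 + (b-k)^2 - r^2 = 1 + 82.373776 - 4 = 79.373776
disc = B^2-4AC = 6362.1630 - 6144.3735 = 217.7895
disc > 0

2 intersection points


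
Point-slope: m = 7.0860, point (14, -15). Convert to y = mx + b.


y + 15 = 7.0860(x - 14)
y = 7.0860x - 15 - 7.0860*14
y = 7.0860x - 114.2040

y = 7.0860x - 114.2040


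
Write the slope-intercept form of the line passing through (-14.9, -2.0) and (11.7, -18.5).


m = (-16.5)/(26.6) = -0.6203
b = y1 - m*x1 = -2.0 - (-16.5*(-14.9))/(26.6) = -2.0 - 9.2425 = -11.2425

y = -0.6203x - 11.2425


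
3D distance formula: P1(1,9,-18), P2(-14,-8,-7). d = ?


dx=-15, dy=-17, dz=11
d = sqrt(225+289+121) = sqrt(635) = 25.1992

25.1992


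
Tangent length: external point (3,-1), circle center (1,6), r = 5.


d = sqrt((3-1)^2 + (-1-6)^2) = sqrt(4+49) = 7.2801
L = sqrt(53.0000 - 25) = sqrt(28.0000) = 5.2915

5.2915


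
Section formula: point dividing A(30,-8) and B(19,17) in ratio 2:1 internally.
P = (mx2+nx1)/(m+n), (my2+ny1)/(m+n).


Px = (2*19 + 1*30)/3 = 68/3 = 22.6667
Py = (2*17 + 1*(-8))/3 = 26/3 = 8.6667

P = (22.6667, 8.6667)


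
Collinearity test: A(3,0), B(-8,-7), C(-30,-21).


3*(-7+ 21) - 8*(-21-0) - 30*(0+ 7)
= 42 + 168 - 210 = 0

Yes, collinear (determinant = 0)


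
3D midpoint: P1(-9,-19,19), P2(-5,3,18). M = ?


Mx = (-9- 5)/2 = -7.0000
My = (-19+3)/2 = -8.0000
Mz = (19+18)/2 = 18.5000

M = (-7.0000, -8.0000, 18.5000)


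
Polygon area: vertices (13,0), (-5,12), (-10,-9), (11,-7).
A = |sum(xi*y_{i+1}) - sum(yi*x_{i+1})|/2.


sum(xi*y_{i+1}) = 13*12 - 5*(-9) - 10*(-7) + 11*0 = 271
sum(yi*x_{i+1}) = 0*(-5) + 12*(-10) - 9*11 - 7*13 = -310
Area = |271 + 310|/2 = 581/2 = 290.5000

290.5000 sq units


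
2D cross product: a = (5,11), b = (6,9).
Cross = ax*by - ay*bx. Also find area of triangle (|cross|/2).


cross = 5*9 - 11*6 = 45 - 66 = -21
Triangle area = |-21|/2 = 21/2 = 10.5000

cross = -21, triangle area = 10.5000


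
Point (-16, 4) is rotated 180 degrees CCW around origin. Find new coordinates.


cos(180) = -1, sin(180) = 0
x' = -16*(-1) - 4*0 = 16
y' = -16*0 + 4*(-1) = -4

(16, -4)


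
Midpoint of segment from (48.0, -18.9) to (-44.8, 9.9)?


Mx = (48.0 - 44.8)/2 = 3.2/2 = 1.6000
My = (-18.9 + 9.9)/2 = -9/2 = -4.5000

(1.6000, -4.5000)


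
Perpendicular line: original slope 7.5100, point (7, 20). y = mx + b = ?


Perpendicular slope = -1/m1 = -1/7.5100 = -0.1332
b2 = y0 - m2*x0 = 20 + 7/7.5100 = 20 + 0.9321 = 20.9321

y = -0.1332x + 20.9321


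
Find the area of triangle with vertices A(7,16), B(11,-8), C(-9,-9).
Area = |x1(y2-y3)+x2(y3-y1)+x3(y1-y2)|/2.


7*(-8+ 9) = 7
11*(-9-16) = -275
-9*(16+ 8) = -216
sum = -484
Area = |-484|/2 = 242.0000

242.0000 sq units


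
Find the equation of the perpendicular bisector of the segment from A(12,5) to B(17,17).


Midpoint = (14.5, 11)
Slope of AB = dy/dx = 12/5 = 2.4000
Perp slope = -dx/dy = -5/12 = -0.4167
b = My - (perp slope)*Mx = 11 + (5*14.5)/12 = 11 + 6.0417 = 17.0417

y = -0.4167x + 17.0417


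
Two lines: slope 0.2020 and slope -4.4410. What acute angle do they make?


m1-m2 = 4.643
1+m1*m2 = 0.102918
tan(theta) = |4.643/0.102918| = 45.113586
theta = arctan(|4.643/0.102918|) = 88.7302 degrees (acute angle)

88.7302 degrees


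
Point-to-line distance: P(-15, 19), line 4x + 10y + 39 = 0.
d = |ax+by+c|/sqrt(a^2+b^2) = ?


|4*(-15) + 10*19 + 39| = |169| = 169
sqrt(16 + 100) = sqrt(116) = 10.7703
d = 169/sqrt(116) = 15.6913

15.6913


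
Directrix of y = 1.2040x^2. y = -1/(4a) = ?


a = 1.2040
1/(4a) = 0.2076
directrix: y = -0.2076 = -0.2076

y = -0.2076


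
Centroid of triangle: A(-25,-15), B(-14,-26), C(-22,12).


Gx = (-25- 14- 22)/3 = -61/3 = -20.3333
Gy = (-15- 26+12)/3 = -29/3 = -9.6667

G = (-20.3333, -9.6667)


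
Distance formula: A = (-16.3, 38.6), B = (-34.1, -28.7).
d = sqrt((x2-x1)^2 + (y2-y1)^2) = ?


dx = -34.1 + 16.3 = -17.8
dy = -28.7 - 38.6 = -67.3
d = sqrt(316.84 + 4529.29) = sqrt(4846.13) = 69.6142

69.6142


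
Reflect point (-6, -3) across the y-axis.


Reflection rule for y-axis: (-x, y)
(-6, -3) -> (6, -3)

(6, -3)


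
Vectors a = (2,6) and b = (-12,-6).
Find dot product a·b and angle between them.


a·b = 2*(-12) + 6*(-6) = -24 - 36 = -60
|a| = sqrt(4+36) = 6.3246
|b| = sqrt(144+36) = 13.4164
cos(theta) = -60/(sqrt(40)*sqrt(180)) = -60/sqrt(7200) = -0.707107
theta = arccos(-60/sqrt(7200)) = 135.0000 degrees

a·b = -60, theta = 135.0000 deg


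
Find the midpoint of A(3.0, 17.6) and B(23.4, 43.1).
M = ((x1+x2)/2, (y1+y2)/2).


Mx = (3.0 + 23.4)/2 = 26.4/2 = 13.2000
My = (17.6 + 43.1)/2 = 60.7/2 = 30.3500

(13.2000, 30.3500)


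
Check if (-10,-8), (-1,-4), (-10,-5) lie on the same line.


-10*(-4+ 5) - 1*(-5+ 8) - 10*(-8+ 4)
= -10 - 3 + 40 = 27

No, not collinear (determinant = 27)


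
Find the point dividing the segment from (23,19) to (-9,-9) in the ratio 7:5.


Px = (7*(-9) + 5*23)/12 = 52/12 = 4.3333
Py = (7*(-9) + 5*19)/12 = 32/12 = 2.6667

P = (4.3333, 2.6667)


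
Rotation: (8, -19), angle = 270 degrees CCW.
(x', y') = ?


cos(270) = 0, sin(270) = -1
x' = 8*0 + 19*(-1) = -19
y' = 8*(-1) - 19*0 = -8

(-19, -8)


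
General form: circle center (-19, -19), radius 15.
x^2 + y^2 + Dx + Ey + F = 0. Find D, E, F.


(x+ 19)^2 + (y+ 19)^2 = 15^2
D = -2h = 38, E = -2k = 38
F = h^2+k^2-r^2 = 361+361-225 = 497

D = 38, E = 38, F = 497


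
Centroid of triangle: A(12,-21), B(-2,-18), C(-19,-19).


Gx = (12- 2- 19)/3 = -9/3 = -3.0000
Gy = (-21- 18- 19)/3 = -58/3 = -19.3333

G = (-3.0000, -19.3333)


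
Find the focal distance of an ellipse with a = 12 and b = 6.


c^2 = 12^2 - 6^2 = 144 - 36 = 108
c = sqrt(108) = 10.3923

c = 10.3923


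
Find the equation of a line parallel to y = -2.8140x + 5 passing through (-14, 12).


Parallel lines have equal slopes.
m2 = -2.8140
b2 = 12 + 2.8140*(-14) = -27.3960

y = -2.8140x - 27.3960


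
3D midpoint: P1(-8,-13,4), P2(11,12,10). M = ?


Mx = (-8+11)/2 = 1.5000
My = (-13+12)/2 = -0.5000
Mz = (4+10)/2 = 7.0000

M = (1.5000, -0.5000, 7.0000)


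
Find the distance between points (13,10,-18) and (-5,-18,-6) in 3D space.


dx=-18, dy=-28, dz=12
d = sqrt(324+784+144) = sqrt(1252) = 35.3836

35.3836


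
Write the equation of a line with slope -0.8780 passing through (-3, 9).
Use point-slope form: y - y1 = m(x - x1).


y - 9 = -0.8780(x + 3)
y = -0.8780x + 9 + 0.8780*(-3)
y = -0.8780x + 6.3660

y = -0.8780x + 6.3660


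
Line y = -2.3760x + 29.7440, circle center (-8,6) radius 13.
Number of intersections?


Substitute y = -2.3760x + 29.7440: (x+ 8)^2 + (-2.3760x+29.7440-6)^2 = 169
Expand to Ax^2 + Bx + C = 0, where b-k = 23.744
A = 1+m^2 = 6.645376
B = 2(m(b-k) - h) = 2(-2.3760*23.744 + 8) = -96.831488
C = h^2 + (b-k)^2 - r^2 = 64 + 563.777536 - 169 = 458.777536
disc = B^2-4AC = 9376.3371 - 12194.9969 = -2818.6598
disc < 0

0 intersection points


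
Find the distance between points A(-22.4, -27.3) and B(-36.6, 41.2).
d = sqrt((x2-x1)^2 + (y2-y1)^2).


dx = -36.6 + 22.4 = -14.2
dy = 41.2 + 27.3 = 68.5
d = sqrt(201.64 + 4692.25) = sqrt(4893.89) = 69.9563

69.9563


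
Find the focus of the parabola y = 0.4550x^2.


a = 0.4550
4a = 1.8200
focus = (0, 1/1.8200) = (0, 0.5495)

Focus = (0, 0.5495)


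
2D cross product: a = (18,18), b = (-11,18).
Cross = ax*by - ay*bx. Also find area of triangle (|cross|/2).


cross = 18*18 - 18*(-11) = 324 + 198 = 522
Triangle area = |522|/2 = 522/2 = 261.0000

cross = 522, triangle area = 261.0000


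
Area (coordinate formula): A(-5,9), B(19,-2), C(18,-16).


-5*(-2+ 16) = -70
19*(-16-9) = -475
18*(9+ 2) = 198
sum = -347
Area = |-347|/2 = 173.5000

173.5000 sq units


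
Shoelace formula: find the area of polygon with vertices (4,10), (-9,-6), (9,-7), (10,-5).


sum(xi*y_{i+1}) = 4*(-6) - 9*(-7) + 9*(-5) + 10*10 = 94
sum(yi*x_{i+1}) = 10*(-9) - 6*9 - 7*10 - 5*4 = -234
Area = |94 + 234|/2 = 328/2 = 164.0000

164.0000 sq units


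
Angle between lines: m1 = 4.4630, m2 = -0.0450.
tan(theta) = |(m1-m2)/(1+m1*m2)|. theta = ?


m1-m2 = 4.508
1+m1*m2 = 0.799165
tan(theta) = |4.508/0.799165| = 5.640888
theta = arctan(|4.508/0.799165|) = 79.9472 degrees (acute angle)

79.9472 degrees


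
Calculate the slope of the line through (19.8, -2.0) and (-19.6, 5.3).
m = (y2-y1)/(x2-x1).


dy = 5.3 + 2.0 = 7.3
dx = -19.6 - 19.8 = -39.4
m = 7.3/(-39.4) = -0.1853

m = -0.1853


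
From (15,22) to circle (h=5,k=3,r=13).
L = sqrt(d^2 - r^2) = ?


d = sqrt((15-5)^2 + (22-3)^2) = sqrt(100+361) = 21.4709
L = sqrt(461.0000 - 169) = sqrt(292.0000) = 17.0880

17.0880


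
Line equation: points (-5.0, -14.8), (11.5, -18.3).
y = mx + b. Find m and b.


m = (-3.5)/(16.5) = -0.2121
b = y1 - m*x1 = -14.8 - (-3.5*(-5.0))/(16.5) = -14.8 - 1.0606 = -15.8606

y = -0.2121x - 15.8606


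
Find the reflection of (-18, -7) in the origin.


Reflection rule for origin: (-x, -y)
(-18, -7) -> (18, 7)

(18, 7)


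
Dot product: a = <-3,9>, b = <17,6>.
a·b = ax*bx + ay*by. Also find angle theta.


a·b = -3*17 + 9*6 = -51 + 54 = 3
|a| = sqrt(9+81) = 9.4868
|b| = sqrt(289+36) = 18.0278
cos(theta) = 3/(sqrt(90)*sqrt(325)) = 3/sqrt(29250) = 0.017541
theta = arccos(3/sqrt(29250)) = 88.9949 degrees

a·b = 3, theta = 88.9949 deg


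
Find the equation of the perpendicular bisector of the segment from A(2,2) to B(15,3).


Midpoint = (8.5, 2.5)
Slope of AB = dy/dx = 1/13 = 0.0769
Perp slope = -dx/dy = -13/1 = -13.0000
b = My - (perp slope)*Mx = 2.5 + (13*8.5)/1 = 2.5 + 110.5000 = 113.0000

y = -13.0000x + 113.0000


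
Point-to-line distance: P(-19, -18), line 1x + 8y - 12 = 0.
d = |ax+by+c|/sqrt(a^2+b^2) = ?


|1*(-19) + 8*(-18) - 12| = |-175| = 175
sqrt(1 + 64) = sqrt(65) = 8.0623
d = 175/sqrt(65) = 21.7061

21.7061


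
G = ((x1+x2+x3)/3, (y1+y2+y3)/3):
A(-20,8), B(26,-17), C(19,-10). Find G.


Gx = (-20+26+19)/3 = 25/3 = 8.3333
Gy = (8- 17- 10)/3 = -19/3 = -6.3333

G = (8.3333, -6.3333)


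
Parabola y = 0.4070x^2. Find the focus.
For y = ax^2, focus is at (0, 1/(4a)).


a = 0.4070
4a = 1.6280
focus = (0, 1/1.6280) = (0, 0.6143)

Focus = (0, 0.6143)


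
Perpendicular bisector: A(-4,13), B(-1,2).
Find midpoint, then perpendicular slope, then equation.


Midpoint = (-2.5, 7.5)
Slope of AB = dy/dx = -11/3 = -3.6667
Perp slope = -dx/dy = 3/11 = 0.2727
b = My - (perp slope)*Mx = 7.5 + (3*(-2.5))/(-11) = 7.5 + 0.6818 = 8.1818

y = 0.2727x + 8.1818


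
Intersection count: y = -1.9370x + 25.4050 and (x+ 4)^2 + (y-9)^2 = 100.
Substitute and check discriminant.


Substitute y = -1.9370x + 25.4050: (x+ 4)^2 + (-1.9370x+25.4050-9)^2 = 100
Expand to Ax^2 + Bx + C = 0, where b-k = 16.405
A = 1+m^2 = 4.751969
B = 2(m(b-k) - h) = 2(-1.9370*16.405 + 4) = -55.55297
C = h^2 + (b-k)^2 - r^2 = 16 + 269.124025 - 100 = 185.124025
disc = B^2-4AC = 3086.1325 - 3518.8145 = -432.6820
disc < 0

0 intersection points


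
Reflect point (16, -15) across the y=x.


Reflection rule for y=x: (y, x)
(16, -15) -> (-15, 16)

(-15, 16)


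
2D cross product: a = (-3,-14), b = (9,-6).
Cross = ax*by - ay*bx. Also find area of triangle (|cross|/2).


cross = -3*(-6) + 14*9 = 18 + 126 = 144
Triangle area = |144|/2 = 144/2 = 72.0000

cross = 144, triangle area = 72.0000


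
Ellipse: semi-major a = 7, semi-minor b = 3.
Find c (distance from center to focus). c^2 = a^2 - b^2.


c^2 = 7^2 - 3^2 = 49 - 9 = 40
c = sqrt(40) = 6.3246

c = 6.3246


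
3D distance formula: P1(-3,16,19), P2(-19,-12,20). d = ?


dx=-16, dy=-28, dz=1
d = sqrt(256+784+1) = sqrt(1041) = 32.2645

32.2645


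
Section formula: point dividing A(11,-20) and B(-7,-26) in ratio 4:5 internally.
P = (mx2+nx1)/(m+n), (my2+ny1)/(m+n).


Px = (4*(-7) + 5*11)/9 = 27/9 = 3.0000
Py = (4*(-26) + 5*(-20))/9 = -204/9 = -22.6667

P = (3.0000, -22.6667)


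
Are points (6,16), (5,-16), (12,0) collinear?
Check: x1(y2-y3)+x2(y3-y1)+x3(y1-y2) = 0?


6*(-16-0) + 5*(0-16) + 12*(16+ 16)
= -96 - 80 + 384 = 208

No, not collinear (determinant = 208)
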